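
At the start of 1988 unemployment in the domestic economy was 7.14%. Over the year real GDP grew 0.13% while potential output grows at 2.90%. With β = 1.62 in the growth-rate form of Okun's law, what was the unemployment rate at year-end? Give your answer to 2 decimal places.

8.85%

Growth-rate Okun's law: g_Y = g_Y* - β × Δu, so Δu = (g_Y* - g_Y)/β.
Δu = (2.9 - 0.13)/1.62 = 2.77/1.62 = 1.71 percentage points.
Year-end unemployment = 7.14 + 1.71 = 8.85%.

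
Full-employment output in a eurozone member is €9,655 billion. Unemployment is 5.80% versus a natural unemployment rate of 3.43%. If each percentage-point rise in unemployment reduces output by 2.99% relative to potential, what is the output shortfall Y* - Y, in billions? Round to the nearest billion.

Output gap = -2.99 × (5.8 - 3.43) = -2.99 × 2.37 = -7.0863%.
Actual GDP ≈ 9655 × 0.929137 ≈ 8971 billion, so the shortfall is 9655 - 8971 = 684 billion.

€684 billion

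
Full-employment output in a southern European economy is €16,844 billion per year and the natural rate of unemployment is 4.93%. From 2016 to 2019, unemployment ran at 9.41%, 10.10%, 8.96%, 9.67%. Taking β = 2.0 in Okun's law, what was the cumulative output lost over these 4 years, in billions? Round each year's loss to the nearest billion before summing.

€6,206 billion

Year 2016: gap = -2.0 × (9.41 - 4.93) = -8.96%, loss ≈ 16844 × 8.96/100 ≈ 1509.
Year 2017: gap = -2.0 × (10.1 - 4.93) = -10.34%, loss ≈ 16844 × 10.34/100 ≈ 1742.
Year 2018: gap = -2.0 × (8.96 - 4.93) = -8.06%, loss ≈ 16844 × 8.06/100 ≈ 1358.
Year 2019: gap = -2.0 × (9.67 - 4.93) = -9.48%, loss ≈ 16844 × 9.48/100 ≈ 1597.
Total lost output = 1509 + 1742 + 1358 + 1597 = 6206 billion.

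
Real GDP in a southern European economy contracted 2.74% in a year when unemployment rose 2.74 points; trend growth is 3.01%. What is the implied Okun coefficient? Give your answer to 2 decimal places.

β ≈ 2.10

Growth form: g_Y = g_Y* - β × Δu, so β = (g_Y* - g_Y)/Δu.
β = (3.01 + 2.74)/2.74 = 5.75/2.74 = 2.10.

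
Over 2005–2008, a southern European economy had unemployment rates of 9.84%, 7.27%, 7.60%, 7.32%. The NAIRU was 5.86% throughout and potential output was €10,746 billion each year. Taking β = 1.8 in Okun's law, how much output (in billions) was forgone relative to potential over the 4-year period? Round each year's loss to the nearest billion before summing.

Year 2005: gap = -1.8 × (9.84 - 5.86) = -7.164%, loss ≈ 10746 × 7.164/100 ≈ 770.
Year 2006: gap = -1.8 × (7.27 - 5.86) = -2.538%, loss ≈ 10746 × 2.538/100 ≈ 273.
Year 2007: gap = -1.8 × (7.6 - 5.86) = -3.132%, loss ≈ 10746 × 3.132/100 ≈ 337.
Year 2008: gap = -1.8 × (7.32 - 5.86) = -2.628%, loss ≈ 10746 × 2.628/100 ≈ 282.
Total lost output = 770 + 273 + 337 + 282 = 1662 billion.

€1,662 billion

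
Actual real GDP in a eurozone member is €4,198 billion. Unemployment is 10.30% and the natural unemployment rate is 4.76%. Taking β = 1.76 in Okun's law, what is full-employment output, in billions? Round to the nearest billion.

€4,652 billion

Unemployment gap = 10.3 - 4.76 = 5.54 points, so output gap = -1.76 × 5.54 = -9.7504%.
Since Y = Y* × (1 + gap/100), Y* = 4198/0.902496 ≈ 4652 billion.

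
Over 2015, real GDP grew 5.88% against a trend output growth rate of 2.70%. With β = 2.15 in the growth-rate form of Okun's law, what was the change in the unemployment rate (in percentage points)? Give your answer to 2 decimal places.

Growth-rate Okun's law: g_Y = g_Y* - β × Δu, so Δu = (g_Y* - g_Y)/β.
Δu = (2.7 - 5.88)/2.15 = -3.18/2.15 = -1.48 percentage points.

-1.48 percentage points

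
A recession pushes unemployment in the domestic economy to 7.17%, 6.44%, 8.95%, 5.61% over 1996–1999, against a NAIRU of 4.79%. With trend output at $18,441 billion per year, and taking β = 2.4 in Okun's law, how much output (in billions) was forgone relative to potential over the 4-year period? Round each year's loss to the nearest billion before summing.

Year 1996: gap = -2.4 × (7.17 - 4.79) = -5.712%, loss ≈ 18441 × 5.712/100 ≈ 1053.
Year 1997: gap = -2.4 × (6.44 - 4.79) = -3.96%, loss ≈ 18441 × 3.96/100 ≈ 730.
Year 1998: gap = -2.4 × (8.95 - 4.79) = -9.984%, loss ≈ 18441 × 9.984/100 ≈ 1841.
Year 1999: gap = -2.4 × (5.61 - 4.79) = -1.968%, loss ≈ 18441 × 1.968/100 ≈ 363.
Total lost output = 1053 + 730 + 1841 + 363 = 3987 billion.

$3,987 billion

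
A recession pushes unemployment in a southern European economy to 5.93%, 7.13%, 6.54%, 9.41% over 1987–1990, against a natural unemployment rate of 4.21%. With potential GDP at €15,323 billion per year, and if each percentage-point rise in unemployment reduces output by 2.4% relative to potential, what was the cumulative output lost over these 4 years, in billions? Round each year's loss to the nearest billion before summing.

€4,476 billion

Year 1987: gap = -2.4 × (5.93 - 4.21) = -4.128%, loss ≈ 15323 × 4.128/100 ≈ 633.
Year 1988: gap = -2.4 × (7.13 - 4.21) = -7.008%, loss ≈ 15323 × 7.008/100 ≈ 1074.
Year 1989: gap = -2.4 × (6.54 - 4.21) = -5.592%, loss ≈ 15323 × 5.592/100 ≈ 857.
Year 1990: gap = -2.4 × (9.41 - 4.21) = -12.48%, loss ≈ 15323 × 12.48/100 ≈ 1912.
Total lost output = 633 + 1074 + 857 + 1912 = 4476 billion.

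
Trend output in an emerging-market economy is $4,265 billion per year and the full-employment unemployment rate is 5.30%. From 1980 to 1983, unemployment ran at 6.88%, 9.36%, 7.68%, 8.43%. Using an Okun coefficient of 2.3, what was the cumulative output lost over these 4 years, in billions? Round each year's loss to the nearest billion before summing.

Year 1980: gap = -2.3 × (6.88 - 5.3) = -3.634%, loss ≈ 4265 × 3.634/100 ≈ 155.
Year 1981: gap = -2.3 × (9.36 - 5.3) = -9.338%, loss ≈ 4265 × 9.338/100 ≈ 398.
Year 1982: gap = -2.3 × (7.68 - 5.3) = -5.474%, loss ≈ 4265 × 5.474/100 ≈ 233.
Year 1983: gap = -2.3 × (8.43 - 5.3) = -7.199%, loss ≈ 4265 × 7.199/100 ≈ 307.
Total lost output = 155 + 398 + 233 + 307 = 1093 billion.

$1,093 billion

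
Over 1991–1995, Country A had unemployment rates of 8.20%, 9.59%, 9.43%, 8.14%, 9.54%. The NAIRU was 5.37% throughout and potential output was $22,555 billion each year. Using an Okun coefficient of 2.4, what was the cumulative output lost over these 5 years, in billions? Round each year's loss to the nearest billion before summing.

$9,770 billion

Year 1991: gap = -2.4 × (8.2 - 5.37) = -6.792%, loss ≈ 22555 × 6.792/100 ≈ 1532.
Year 1992: gap = -2.4 × (9.59 - 5.37) = -10.128%, loss ≈ 22555 × 10.128/100 ≈ 2284.
Year 1993: gap = -2.4 × (9.43 - 5.37) = -9.744%, loss ≈ 22555 × 9.744/100 ≈ 2198.
Year 1994: gap = -2.4 × (8.14 - 5.37) = -6.648%, loss ≈ 22555 × 6.648/100 ≈ 1499.
Year 1995: gap = -2.4 × (9.54 - 5.37) = -10.008%, loss ≈ 22555 × 10.008/100 ≈ 2257.
Total lost output = 1532 + 2284 + 2198 + 1499 + 2257 = 9770 billion.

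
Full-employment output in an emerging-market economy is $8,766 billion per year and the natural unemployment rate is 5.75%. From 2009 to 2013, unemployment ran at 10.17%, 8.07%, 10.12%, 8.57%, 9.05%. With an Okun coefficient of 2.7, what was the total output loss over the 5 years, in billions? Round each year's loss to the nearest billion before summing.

Year 2009: gap = -2.7 × (10.17 - 5.75) = -11.934%, loss ≈ 8766 × 11.934/100 ≈ 1046.
Year 2010: gap = -2.7 × (8.07 - 5.75) = -6.264%, loss ≈ 8766 × 6.264/100 ≈ 549.
Year 2011: gap = -2.7 × (10.12 - 5.75) = -11.799%, loss ≈ 8766 × 11.799/100 ≈ 1034.
Year 2012: gap = -2.7 × (8.57 - 5.75) = -7.614%, loss ≈ 8766 × 7.614/100 ≈ 667.
Year 2013: gap = -2.7 × (9.05 - 5.75) = -8.91%, loss ≈ 8766 × 8.91/100 ≈ 781.
Total lost output = 1046 + 549 + 1034 + 667 + 781 = 4077 billion.

$4,077 billion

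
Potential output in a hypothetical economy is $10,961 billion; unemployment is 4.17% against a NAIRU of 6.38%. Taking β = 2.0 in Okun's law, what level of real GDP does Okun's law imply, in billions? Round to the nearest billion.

$11,445 billion

Unemployment gap = 4.17 - 6.38 = -2.21 points, so the output gap is -2 × (-2.21) = 4.42%.
Actual GDP = 10961 × (1 + 4.42/100) = 10961 × 1.0442 ≈ 11445 billion.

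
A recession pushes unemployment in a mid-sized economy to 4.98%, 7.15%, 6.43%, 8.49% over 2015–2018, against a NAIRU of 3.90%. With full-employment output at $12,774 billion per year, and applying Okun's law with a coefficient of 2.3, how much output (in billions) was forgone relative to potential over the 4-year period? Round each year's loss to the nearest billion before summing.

$3,364 billion

Year 2015: gap = -2.3 × (4.98 - 3.9) = -2.484%, loss ≈ 12774 × 2.484/100 ≈ 317.
Year 2016: gap = -2.3 × (7.15 - 3.9) = -7.475%, loss ≈ 12774 × 7.475/100 ≈ 955.
Year 2017: gap = -2.3 × (6.43 - 3.9) = -5.819%, loss ≈ 12774 × 5.819/100 ≈ 743.
Year 2018: gap = -2.3 × (8.49 - 3.9) = -10.557%, loss ≈ 12774 × 10.557/100 ≈ 1349.
Total lost output = 317 + 955 + 743 + 1349 = 3364 billion.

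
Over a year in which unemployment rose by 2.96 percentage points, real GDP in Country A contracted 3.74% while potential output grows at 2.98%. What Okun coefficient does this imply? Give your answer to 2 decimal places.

β ≈ 2.27

Growth form: g_Y = g_Y* - β × Δu, so β = (g_Y* - g_Y)/Δu.
β = (2.98 + 3.74)/2.96 = 6.72/2.96 = 2.27.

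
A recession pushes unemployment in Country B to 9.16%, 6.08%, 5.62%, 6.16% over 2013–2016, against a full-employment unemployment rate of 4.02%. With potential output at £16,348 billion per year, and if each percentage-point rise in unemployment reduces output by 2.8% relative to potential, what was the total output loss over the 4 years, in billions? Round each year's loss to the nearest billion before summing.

£5,008 billion

Year 2013: gap = -2.8 × (9.16 - 4.02) = -14.392%, loss ≈ 16348 × 14.392/100 ≈ 2353.
Year 2014: gap = -2.8 × (6.08 - 4.02) = -5.768%, loss ≈ 16348 × 5.768/100 ≈ 943.
Year 2015: gap = -2.8 × (5.62 - 4.02) = -4.48%, loss ≈ 16348 × 4.48/100 ≈ 732.
Year 2016: gap = -2.8 × (6.16 - 4.02) = -5.992%, loss ≈ 16348 × 5.992/100 ≈ 980.
Total lost output = 2353 + 943 + 732 + 980 = 5008 billion.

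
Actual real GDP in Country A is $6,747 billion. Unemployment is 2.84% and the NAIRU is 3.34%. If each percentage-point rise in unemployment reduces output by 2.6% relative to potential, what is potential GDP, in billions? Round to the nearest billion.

Unemployment gap = 2.84 - 3.34 = -0.5 points, so output gap = -2.6 × (-0.5) = 1.3%.
Since Y = Y* × (1 + gap/100), Y* = 6747/1.013 ≈ 6660 billion.

$6,660 billion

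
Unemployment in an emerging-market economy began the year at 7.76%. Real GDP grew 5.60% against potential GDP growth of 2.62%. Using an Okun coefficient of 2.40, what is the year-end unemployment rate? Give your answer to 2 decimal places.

6.52%

Growth-rate Okun's law: g_Y = g_Y* - β × Δu, so Δu = (g_Y* - g_Y)/β.
Δu = (2.62 - 5.6)/2.40 = -2.98/2.40 = -1.24 percentage points.
Year-end unemployment = 7.76 - 1.24 = 6.52%.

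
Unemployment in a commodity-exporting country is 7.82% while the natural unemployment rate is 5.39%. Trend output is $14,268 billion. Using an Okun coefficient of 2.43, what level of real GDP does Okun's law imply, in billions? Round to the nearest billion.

Unemployment gap = 7.82 - 5.39 = 2.43 points, so the output gap is -2.43 × 2.43 = -5.9049%.
Actual GDP = 14268 × (1 - 5.9049/100) = 14268 × 0.940951 ≈ 13425 billion.

$13,425 billion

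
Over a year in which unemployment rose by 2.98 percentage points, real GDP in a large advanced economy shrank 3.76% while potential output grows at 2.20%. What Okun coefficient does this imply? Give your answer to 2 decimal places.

Growth form: g_Y = g_Y* - β × Δu, so β = (g_Y* - g_Y)/Δu.
β = (2.2 + 3.76)/2.98 = 5.96/2.98 = 2.00.

β ≈ 2.00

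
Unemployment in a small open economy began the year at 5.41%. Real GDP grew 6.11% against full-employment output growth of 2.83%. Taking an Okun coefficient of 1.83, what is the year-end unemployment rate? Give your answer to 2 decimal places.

3.62%

Growth-rate Okun's law: g_Y = g_Y* - β × Δu, so Δu = (g_Y* - g_Y)/β.
Δu = (2.83 - 6.11)/1.83 = -3.28/1.83 = -1.79 percentage points.
Year-end unemployment = 5.41 - 1.79 = 3.62%.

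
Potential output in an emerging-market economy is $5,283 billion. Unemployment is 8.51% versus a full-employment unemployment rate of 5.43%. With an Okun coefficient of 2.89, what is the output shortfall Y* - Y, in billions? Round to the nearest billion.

Output gap = -2.89 × (8.51 - 5.43) = -2.89 × 3.08 = -8.9012%.
Actual GDP ≈ 5283 × 0.910988 ≈ 4813 billion, so the shortfall is 5283 - 4813 = 470 billion.

$470 billion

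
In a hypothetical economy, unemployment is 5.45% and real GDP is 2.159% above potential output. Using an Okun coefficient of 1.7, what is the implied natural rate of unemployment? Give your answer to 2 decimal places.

From Okun's law, u - u* = -(output gap)/β = -(2.159)/1.7 = -1.27 points.
So u* = 5.45 + 1.27 = 6.72%.

6.72%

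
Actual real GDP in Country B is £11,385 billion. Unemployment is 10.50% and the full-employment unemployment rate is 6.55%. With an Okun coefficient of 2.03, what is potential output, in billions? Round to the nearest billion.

Unemployment gap = 10.5 - 6.55 = 3.95 points, so output gap = -2.03 × 3.95 = -8.0185%.
Since Y = Y* × (1 + gap/100), Y* = 11385/0.919815 ≈ 12377 billion.

£12,377 billion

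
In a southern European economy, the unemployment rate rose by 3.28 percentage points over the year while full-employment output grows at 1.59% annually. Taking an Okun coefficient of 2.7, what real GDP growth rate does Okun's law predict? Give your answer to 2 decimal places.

Growth-rate Okun's law: g_Y = g_Y* - β × Δu.
g_Y = 1.59 - 2.7 × (3.28) = 1.59 - 8.856 = -7.266%, i.e. -7.27% to 2 d.p.

-7.27%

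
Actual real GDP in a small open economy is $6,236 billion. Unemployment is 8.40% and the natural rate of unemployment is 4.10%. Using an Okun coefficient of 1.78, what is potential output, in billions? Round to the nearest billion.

Unemployment gap = 8.4 - 4.1 = 4.3 points, so output gap = -1.78 × 4.3 = -7.654%.
Since Y = Y* × (1 + gap/100), Y* = 6236/0.92346 ≈ 6753 billion.

$6,753 billion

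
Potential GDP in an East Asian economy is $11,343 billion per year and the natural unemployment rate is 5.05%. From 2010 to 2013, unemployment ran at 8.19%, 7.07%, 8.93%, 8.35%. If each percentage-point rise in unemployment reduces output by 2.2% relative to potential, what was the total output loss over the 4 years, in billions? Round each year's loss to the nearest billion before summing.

$3,080 billion

Year 2010: gap = -2.2 × (8.19 - 5.05) = -6.908%, loss ≈ 11343 × 6.908/100 ≈ 784.
Year 2011: gap = -2.2 × (7.07 - 5.05) = -4.444%, loss ≈ 11343 × 4.444/100 ≈ 504.
Year 2012: gap = -2.2 × (8.93 - 5.05) = -8.536%, loss ≈ 11343 × 8.536/100 ≈ 968.
Year 2013: gap = -2.2 × (8.35 - 5.05) = -7.26%, loss ≈ 11343 × 7.26/100 ≈ 824.
Total lost output = 784 + 504 + 968 + 824 = 3080 billion.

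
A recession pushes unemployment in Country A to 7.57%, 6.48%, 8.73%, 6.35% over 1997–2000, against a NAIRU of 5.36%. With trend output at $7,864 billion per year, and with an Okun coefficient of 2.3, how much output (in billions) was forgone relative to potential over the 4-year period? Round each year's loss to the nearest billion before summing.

$1,392 billion

Year 1997: gap = -2.3 × (7.57 - 5.36) = -5.083%, loss ≈ 7864 × 5.083/100 ≈ 400.
Year 1998: gap = -2.3 × (6.48 - 5.36) = -2.576%, loss ≈ 7864 × 2.576/100 ≈ 203.
Year 1999: gap = -2.3 × (8.73 - 5.36) = -7.751%, loss ≈ 7864 × 7.751/100 ≈ 610.
Year 2000: gap = -2.3 × (6.35 - 5.36) = -2.277%, loss ≈ 7864 × 2.277/100 ≈ 179.
Total lost output = 400 + 203 + 610 + 179 = 1392 billion.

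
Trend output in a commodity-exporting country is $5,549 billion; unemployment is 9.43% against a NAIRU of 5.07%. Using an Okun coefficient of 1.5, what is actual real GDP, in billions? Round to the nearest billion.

$5,186 billion

Unemployment gap = 9.43 - 5.07 = 4.36 points, so the output gap is -1.5 × 4.36 = -6.54%.
Actual GDP = 5549 × (1 - 6.54/100) = 5549 × 0.9346 ≈ 5186 billion.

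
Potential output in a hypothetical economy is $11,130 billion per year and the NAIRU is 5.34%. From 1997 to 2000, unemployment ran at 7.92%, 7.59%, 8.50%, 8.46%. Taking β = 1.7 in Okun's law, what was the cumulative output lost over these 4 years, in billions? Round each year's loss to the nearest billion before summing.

$2,102 billion

Year 1997: gap = -1.7 × (7.92 - 5.34) = -4.386%, loss ≈ 11130 × 4.386/100 ≈ 488.
Year 1998: gap = -1.7 × (7.59 - 5.34) = -3.825%, loss ≈ 11130 × 3.825/100 ≈ 426.
Year 1999: gap = -1.7 × (8.5 - 5.34) = -5.372%, loss ≈ 11130 × 5.372/100 ≈ 598.
Year 2000: gap = -1.7 × (8.46 - 5.34) = -5.304%, loss ≈ 11130 × 5.304/100 ≈ 590.
Total lost output = 488 + 426 + 598 + 590 = 2102 billion.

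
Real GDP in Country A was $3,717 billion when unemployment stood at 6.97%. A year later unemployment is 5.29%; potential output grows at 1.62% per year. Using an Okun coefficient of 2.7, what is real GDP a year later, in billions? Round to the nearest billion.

Δu = 5.29 - 6.97 = -1.68 points.
Okun's law (growth form): g_Y = g_Y* - β × Δu = 1.62 - 2.7 × (-1.68) = 1.62 + 4.536 = 6.156%.
Real GDP in the next year = 3717 × (1 + 6.156/100) = 3717 × 1.06156 ≈ 3946 billion.

$3,946 billion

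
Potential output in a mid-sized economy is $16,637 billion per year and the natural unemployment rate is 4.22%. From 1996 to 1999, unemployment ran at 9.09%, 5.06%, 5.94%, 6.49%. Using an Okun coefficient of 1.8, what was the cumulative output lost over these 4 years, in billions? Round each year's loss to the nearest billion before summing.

$2,905 billion

Year 1996: gap = -1.8 × (9.09 - 4.22) = -8.766%, loss ≈ 16637 × 8.766/100 ≈ 1458.
Year 1997: gap = -1.8 × (5.06 - 4.22) = -1.512%, loss ≈ 16637 × 1.512/100 ≈ 252.
Year 1998: gap = -1.8 × (5.94 - 4.22) = -3.096%, loss ≈ 16637 × 3.096/100 ≈ 515.
Year 1999: gap = -1.8 × (6.49 - 4.22) = -4.086%, loss ≈ 16637 × 4.086/100 ≈ 680.
Total lost output = 1458 + 252 + 515 + 680 = 2905 billion.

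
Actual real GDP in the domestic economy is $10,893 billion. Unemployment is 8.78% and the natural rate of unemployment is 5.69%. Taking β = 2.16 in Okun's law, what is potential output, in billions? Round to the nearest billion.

Unemployment gap = 8.78 - 5.69 = 3.09 points, so output gap = -2.16 × 3.09 = -6.6744%.
Since Y = Y* × (1 + gap/100), Y* = 10893/0.933256 ≈ 11672 billion.

$11,672 billion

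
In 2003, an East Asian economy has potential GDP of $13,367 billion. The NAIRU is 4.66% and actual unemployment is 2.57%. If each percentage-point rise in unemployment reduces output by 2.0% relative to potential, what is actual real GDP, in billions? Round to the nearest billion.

Unemployment gap = 2.57 - 4.66 = -2.09 points, so the output gap is -2 × (-2.09) = 4.18%.
Actual GDP = 13367 × (1 + 4.18/100) = 13367 × 1.0418 ≈ 13926 billion.

$13,926 billion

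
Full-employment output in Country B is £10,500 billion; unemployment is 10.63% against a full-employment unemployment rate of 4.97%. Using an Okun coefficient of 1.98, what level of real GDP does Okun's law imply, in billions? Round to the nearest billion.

£9,323 billion

Unemployment gap = 10.63 - 4.97 = 5.66 points, so the output gap is -1.98 × 5.66 = -11.2068%.
Actual GDP = 10500 × (1 - 11.2068/100) = 10500 × 0.887932 ≈ 9323 billion.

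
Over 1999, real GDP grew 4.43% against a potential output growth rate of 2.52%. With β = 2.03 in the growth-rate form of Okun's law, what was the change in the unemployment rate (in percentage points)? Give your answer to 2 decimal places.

-0.94 percentage points

Growth-rate Okun's law: g_Y = g_Y* - β × Δu, so Δu = (g_Y* - g_Y)/β.
Δu = (2.52 - 4.43)/2.03 = -1.91/2.03 = -0.94 percentage points.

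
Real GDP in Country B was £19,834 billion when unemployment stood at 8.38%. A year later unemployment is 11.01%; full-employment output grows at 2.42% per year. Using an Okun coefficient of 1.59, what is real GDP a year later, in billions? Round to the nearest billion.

Δu = 11.01 - 8.38 = 2.63 points.
Okun's law (growth form): g_Y = g_Y* - β × Δu = 2.42 - 1.59 × (2.63) = 2.42 - 4.1817 = -1.7617%.
Real GDP in the next year = 19834 × (1 - 1.7617/100) = 19834 × 0.982383 ≈ 19485 billion.

£19,485 billion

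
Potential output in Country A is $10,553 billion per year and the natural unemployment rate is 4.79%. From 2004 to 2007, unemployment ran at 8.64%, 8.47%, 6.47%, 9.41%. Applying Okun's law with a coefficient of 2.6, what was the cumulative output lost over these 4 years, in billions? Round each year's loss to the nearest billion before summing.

Year 2004: gap = -2.6 × (8.64 - 4.79) = -10.01%, loss ≈ 10553 × 10.01/100 ≈ 1056.
Year 2005: gap = -2.6 × (8.47 - 4.79) = -9.568%, loss ≈ 10553 × 9.568/100 ≈ 1010.
Year 2006: gap = -2.6 × (6.47 - 4.79) = -4.368%, loss ≈ 10553 × 4.368/100 ≈ 461.
Year 2007: gap = -2.6 × (9.41 - 4.79) = -12.012%, loss ≈ 10553 × 12.012/100 ≈ 1268.
Total lost output = 1056 + 1010 + 461 + 1268 = 3795 billion.

$3,795 billion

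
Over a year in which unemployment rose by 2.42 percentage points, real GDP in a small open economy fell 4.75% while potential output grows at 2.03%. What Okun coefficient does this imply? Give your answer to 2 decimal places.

Growth form: g_Y = g_Y* - β × Δu, so β = (g_Y* - g_Y)/Δu.
β = (2.03 + 4.75)/2.42 = 6.78/2.42 = 2.80.

β ≈ 2.80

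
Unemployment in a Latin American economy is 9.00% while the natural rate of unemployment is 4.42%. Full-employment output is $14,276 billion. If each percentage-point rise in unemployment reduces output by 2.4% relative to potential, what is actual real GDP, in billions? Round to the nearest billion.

$12,707 billion

Unemployment gap = 9 - 4.42 = 4.58 points, so the output gap is -2.4 × 4.58 = -10.992%.
Actual GDP = 14276 × (1 - 10.992/100) = 14276 × 0.89008 ≈ 12707 billion.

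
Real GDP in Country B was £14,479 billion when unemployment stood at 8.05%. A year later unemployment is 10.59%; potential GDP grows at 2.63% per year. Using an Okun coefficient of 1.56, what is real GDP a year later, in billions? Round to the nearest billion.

£14,286 billion

Δu = 10.59 - 8.05 = 2.54 points.
Okun's law (growth form): g_Y = g_Y* - β × Δu = 2.63 - 1.56 × (2.54) = 2.63 - 3.9624 = -1.3324%.
Real GDP in the next year = 14479 × (1 - 1.3324/100) = 14479 × 0.986676 ≈ 14286 billion.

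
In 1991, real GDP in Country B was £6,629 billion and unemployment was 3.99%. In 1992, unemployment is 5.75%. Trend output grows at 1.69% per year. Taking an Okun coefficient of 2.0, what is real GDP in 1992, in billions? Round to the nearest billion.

Δu = 5.75 - 3.99 = 1.76 points.
Okun's law (growth form): g_Y = g_Y* - β × Δu = 1.69 - 2.0 × (1.76) = 1.69 - 3.52 = -1.83%.
Real GDP in the next year = 6629 × (1 - 1.83/100) = 6629 × 0.9817 ≈ 6508 billion.

£6,508 billion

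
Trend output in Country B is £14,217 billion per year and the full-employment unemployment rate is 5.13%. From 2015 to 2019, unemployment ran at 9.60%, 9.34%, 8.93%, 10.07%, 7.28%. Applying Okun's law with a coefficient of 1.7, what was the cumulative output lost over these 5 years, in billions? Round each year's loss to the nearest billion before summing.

Year 2015: gap = -1.7 × (9.6 - 5.13) = -7.599%, loss ≈ 14217 × 7.599/100 ≈ 1080.
Year 2016: gap = -1.7 × (9.34 - 5.13) = -7.157%, loss ≈ 14217 × 7.157/100 ≈ 1018.
Year 2017: gap = -1.7 × (8.93 - 5.13) = -6.46%, loss ≈ 14217 × 6.46/100 ≈ 918.
Year 2018: gap = -1.7 × (10.07 - 5.13) = -8.398%, loss ≈ 14217 × 8.398/100 ≈ 1194.
Year 2019: gap = -1.7 × (7.28 - 5.13) = -3.655%, loss ≈ 14217 × 3.655/100 ≈ 520.
Total lost output = 1080 + 1018 + 918 + 1194 + 520 = 4730 billion.

£4,730 billion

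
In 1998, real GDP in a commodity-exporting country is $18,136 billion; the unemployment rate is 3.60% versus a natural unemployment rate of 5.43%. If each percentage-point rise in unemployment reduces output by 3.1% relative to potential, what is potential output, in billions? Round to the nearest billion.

Unemployment gap = 3.6 - 5.43 = -1.83 points, so output gap = -3.1 × (-1.83) = 5.673%.
Since Y = Y* × (1 + gap/100), Y* = 18136/1.05673 ≈ 17162 billion.

$17,162 billion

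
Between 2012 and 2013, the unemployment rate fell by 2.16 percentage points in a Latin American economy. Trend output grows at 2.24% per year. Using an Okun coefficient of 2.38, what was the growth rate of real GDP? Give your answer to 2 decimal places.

Growth-rate Okun's law: g_Y = g_Y* - β × Δu.
g_Y = 2.24 - 2.38 × (-2.16) = 2.24 + 5.1408 = 7.3808%, i.e. 7.38% to 2 d.p.

7.38%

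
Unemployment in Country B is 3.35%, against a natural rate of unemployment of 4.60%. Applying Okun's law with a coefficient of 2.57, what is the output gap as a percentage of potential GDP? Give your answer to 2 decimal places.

The unemployment gap is 3.35 - 4.6 = -1.25 percentage points.
Okun's law gives an output gap of -2.57 × (-1.25) = 3.2125%, i.e. 3.21% above potential.

3.21%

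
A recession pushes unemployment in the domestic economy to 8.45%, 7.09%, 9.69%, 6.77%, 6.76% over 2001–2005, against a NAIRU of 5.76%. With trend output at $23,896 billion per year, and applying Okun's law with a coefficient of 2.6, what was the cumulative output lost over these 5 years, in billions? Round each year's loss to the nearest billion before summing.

$6,188 billion

Year 2001: gap = -2.6 × (8.45 - 5.76) = -6.994%, loss ≈ 23896 × 6.994/100 ≈ 1671.
Year 2002: gap = -2.6 × (7.09 - 5.76) = -3.458%, loss ≈ 23896 × 3.458/100 ≈ 826.
Year 2003: gap = -2.6 × (9.69 - 5.76) = -10.218%, loss ≈ 23896 × 10.218/100 ≈ 2442.
Year 2004: gap = -2.6 × (6.77 - 5.76) = -2.626%, loss ≈ 23896 × 2.626/100 ≈ 628.
Year 2005: gap = -2.6 × (6.76 - 5.76) = -2.6%, loss ≈ 23896 × 2.6/100 ≈ 621.
Total lost output = 1671 + 826 + 2442 + 628 + 621 = 6188 billion.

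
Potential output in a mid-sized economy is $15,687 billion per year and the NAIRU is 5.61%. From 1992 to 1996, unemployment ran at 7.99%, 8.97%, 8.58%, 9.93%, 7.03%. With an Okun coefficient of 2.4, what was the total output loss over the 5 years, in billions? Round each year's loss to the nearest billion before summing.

$5,440 billion

Year 1992: gap = -2.4 × (7.99 - 5.61) = -5.712%, loss ≈ 15687 × 5.712/100 ≈ 896.
Year 1993: gap = -2.4 × (8.97 - 5.61) = -8.064%, loss ≈ 15687 × 8.064/100 ≈ 1265.
Year 1994: gap = -2.4 × (8.58 - 5.61) = -7.128%, loss ≈ 15687 × 7.128/100 ≈ 1118.
Year 1995: gap = -2.4 × (9.93 - 5.61) = -10.368%, loss ≈ 15687 × 10.368/100 ≈ 1626.
Year 1996: gap = -2.4 × (7.03 - 5.61) = -3.408%, loss ≈ 15687 × 3.408/100 ≈ 535.
Total lost output = 896 + 1265 + 1118 + 1626 + 535 = 5440 billion.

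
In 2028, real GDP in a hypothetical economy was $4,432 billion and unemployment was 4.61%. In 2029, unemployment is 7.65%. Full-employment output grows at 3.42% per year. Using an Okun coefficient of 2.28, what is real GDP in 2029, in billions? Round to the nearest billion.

$4,276 billion

Δu = 7.65 - 4.61 = 3.04 points.
Okun's law (growth form): g_Y = g_Y* - β × Δu = 3.42 - 2.28 × (3.04) = 3.42 - 6.9312 = -3.5112%.
Real GDP in the next year = 4432 × (1 - 3.5112/100) = 4432 × 0.964888 ≈ 4276 billion.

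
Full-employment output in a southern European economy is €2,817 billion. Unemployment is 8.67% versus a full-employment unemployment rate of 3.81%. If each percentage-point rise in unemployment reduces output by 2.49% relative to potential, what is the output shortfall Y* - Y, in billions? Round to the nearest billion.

Output gap = -2.49 × (8.67 - 3.81) = -2.49 × 4.86 = -12.1014%.
Actual GDP ≈ 2817 × 0.878986 ≈ 2476 billion, so the shortfall is 2817 - 2476 = 341 billion.

€341 billion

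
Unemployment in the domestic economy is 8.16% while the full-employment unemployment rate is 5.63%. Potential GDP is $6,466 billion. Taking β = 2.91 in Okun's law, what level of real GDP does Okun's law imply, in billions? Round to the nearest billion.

$5,990 billion

Unemployment gap = 8.16 - 5.63 = 2.53 points, so the output gap is -2.91 × 2.53 = -7.3623%.
Actual GDP = 6466 × (1 - 7.3623/100) = 6466 × 0.926377 ≈ 5990 billion.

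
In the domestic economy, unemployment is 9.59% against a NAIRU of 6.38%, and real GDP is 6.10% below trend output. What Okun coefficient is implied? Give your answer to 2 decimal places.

Okun's law: output gap = -β × (u - u*).
-6.10 = -β × (9.59 - 6.38) = -β × 3.21, so β = 6.1/3.21 = 1.90.

β ≈ 1.90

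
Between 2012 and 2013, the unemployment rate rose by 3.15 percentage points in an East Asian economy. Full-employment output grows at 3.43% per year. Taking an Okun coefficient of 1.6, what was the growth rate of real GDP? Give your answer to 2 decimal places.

Growth-rate Okun's law: g_Y = g_Y* - β × Δu.
g_Y = 3.43 - 1.6 × (3.15) = 3.43 - 5.04 = -1.61%, i.e. -1.61% to 2 d.p.

-1.61%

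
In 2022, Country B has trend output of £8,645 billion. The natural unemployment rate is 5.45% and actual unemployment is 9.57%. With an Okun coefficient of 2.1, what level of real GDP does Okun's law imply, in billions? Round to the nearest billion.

£7,897 billion

Unemployment gap = 9.57 - 5.45 = 4.12 points, so the output gap is -2.1 × 4.12 = -8.652%.
Actual GDP = 8645 × (1 - 8.652/100) = 8645 × 0.91348 ≈ 7897 billion.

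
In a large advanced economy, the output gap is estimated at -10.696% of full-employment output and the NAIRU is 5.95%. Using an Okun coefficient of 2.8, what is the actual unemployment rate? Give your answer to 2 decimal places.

9.77%

From Okun's law, u - u* = -(output gap)/β = -(-10.696)/2.8 = 3.82 points.
So u = 5.95 + 3.82 = 9.77%.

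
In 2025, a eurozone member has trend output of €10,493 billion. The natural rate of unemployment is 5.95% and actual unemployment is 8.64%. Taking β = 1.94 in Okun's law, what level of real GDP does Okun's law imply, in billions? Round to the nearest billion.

€9,945 billion

Unemployment gap = 8.64 - 5.95 = 2.69 points, so the output gap is -1.94 × 2.69 = -5.2186%.
Actual GDP = 10493 × (1 - 5.2186/100) = 10493 × 0.947814 ≈ 9945 billion.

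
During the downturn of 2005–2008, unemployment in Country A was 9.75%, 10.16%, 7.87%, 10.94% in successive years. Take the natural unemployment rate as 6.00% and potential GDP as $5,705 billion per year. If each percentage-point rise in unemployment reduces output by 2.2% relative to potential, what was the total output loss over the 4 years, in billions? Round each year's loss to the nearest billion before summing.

$1,848 billion

Year 2005: gap = -2.2 × (9.75 - 6) = -8.25%, loss ≈ 5705 × 8.25/100 ≈ 471.
Year 2006: gap = -2.2 × (10.16 - 6) = -9.152%, loss ≈ 5705 × 9.152/100 ≈ 522.
Year 2007: gap = -2.2 × (7.87 - 6) = -4.114%, loss ≈ 5705 × 4.114/100 ≈ 235.
Year 2008: gap = -2.2 × (10.94 - 6) = -10.868%, loss ≈ 5705 × 10.868/100 ≈ 620.
Total lost output = 471 + 522 + 235 + 620 = 1848 billion.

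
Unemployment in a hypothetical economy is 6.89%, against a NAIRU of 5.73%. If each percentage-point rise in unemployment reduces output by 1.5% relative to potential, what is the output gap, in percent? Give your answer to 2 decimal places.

The unemployment gap is 6.89 - 5.73 = 1.16 percentage points.
Okun's law gives an output gap of -1.5 × 1.16 = -1.74%, i.e. 1.74% below potential.

-1.74%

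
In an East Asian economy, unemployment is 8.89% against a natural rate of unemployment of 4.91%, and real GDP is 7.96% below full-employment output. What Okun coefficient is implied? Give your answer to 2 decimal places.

Okun's law: output gap = -β × (u - u*).
-7.96 = -β × (8.89 - 4.91) = -β × 3.98, so β = 7.96/3.98 = 2.00.

β ≈ 2.00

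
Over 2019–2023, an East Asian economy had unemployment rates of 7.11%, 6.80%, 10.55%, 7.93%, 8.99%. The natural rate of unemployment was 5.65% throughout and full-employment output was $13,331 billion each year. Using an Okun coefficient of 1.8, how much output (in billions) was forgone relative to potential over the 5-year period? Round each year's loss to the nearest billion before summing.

$3,150 billion

Year 2019: gap = -1.8 × (7.11 - 5.65) = -2.628%, loss ≈ 13331 × 2.628/100 ≈ 350.
Year 2020: gap = -1.8 × (6.8 - 5.65) = -2.07%, loss ≈ 13331 × 2.07/100 ≈ 276.
Year 2021: gap = -1.8 × (10.55 - 5.65) = -8.82%, loss ≈ 13331 × 8.82/100 ≈ 1176.
Year 2022: gap = -1.8 × (7.93 - 5.65) = -4.104%, loss ≈ 13331 × 4.104/100 ≈ 547.
Year 2023: gap = -1.8 × (8.99 - 5.65) = -6.012%, loss ≈ 13331 × 6.012/100 ≈ 801.
Total lost output = 350 + 276 + 1176 + 547 + 801 = 3150 billion.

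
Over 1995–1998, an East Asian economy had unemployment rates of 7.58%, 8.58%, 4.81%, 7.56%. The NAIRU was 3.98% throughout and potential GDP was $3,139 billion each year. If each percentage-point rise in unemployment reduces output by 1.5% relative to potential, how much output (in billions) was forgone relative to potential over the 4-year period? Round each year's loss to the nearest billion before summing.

$595 billion

Year 1995: gap = -1.5 × (7.58 - 3.98) = -5.4%, loss ≈ 3139 × 5.4/100 ≈ 170.
Year 1996: gap = -1.5 × (8.58 - 3.98) = -6.9%, loss ≈ 3139 × 6.9/100 ≈ 217.
Year 1997: gap = -1.5 × (4.81 - 3.98) = -1.245%, loss ≈ 3139 × 1.245/100 ≈ 39.
Year 1998: gap = -1.5 × (7.56 - 3.98) = -5.37%, loss ≈ 3139 × 5.37/100 ≈ 169.
Total lost output = 170 + 217 + 39 + 169 = 595 billion.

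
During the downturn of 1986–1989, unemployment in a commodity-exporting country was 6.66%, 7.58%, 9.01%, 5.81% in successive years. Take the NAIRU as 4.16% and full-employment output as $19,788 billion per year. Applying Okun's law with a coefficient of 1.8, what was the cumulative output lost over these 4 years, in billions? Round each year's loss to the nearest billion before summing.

Year 1986: gap = -1.8 × (6.66 - 4.16) = -4.5%, loss ≈ 19788 × 4.5/100 ≈ 890.
Year 1987: gap = -1.8 × (7.58 - 4.16) = -6.156%, loss ≈ 19788 × 6.156/100 ≈ 1218.
Year 1988: gap = -1.8 × (9.01 - 4.16) = -8.73%, loss ≈ 19788 × 8.73/100 ≈ 1727.
Year 1989: gap = -1.8 × (5.81 - 4.16) = -2.97%, loss ≈ 19788 × 2.97/100 ≈ 588.
Total lost output = 890 + 1218 + 1727 + 588 = 4423 billion.

$4,423 billion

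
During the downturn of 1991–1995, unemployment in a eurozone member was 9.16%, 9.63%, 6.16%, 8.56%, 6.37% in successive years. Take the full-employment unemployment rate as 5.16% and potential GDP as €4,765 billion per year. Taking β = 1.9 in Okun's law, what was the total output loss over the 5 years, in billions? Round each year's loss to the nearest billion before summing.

Year 1991: gap = -1.9 × (9.16 - 5.16) = -7.6%, loss ≈ 4765 × 7.6/100 ≈ 362.
Year 1992: gap = -1.9 × (9.63 - 5.16) = -8.493%, loss ≈ 4765 × 8.493/100 ≈ 405.
Year 1993: gap = -1.9 × (6.16 - 5.16) = -1.9%, loss ≈ 4765 × 1.9/100 ≈ 91.
Year 1994: gap = -1.9 × (8.56 - 5.16) = -6.46%, loss ≈ 4765 × 6.46/100 ≈ 308.
Year 1995: gap = -1.9 × (6.37 - 5.16) = -2.299%, loss ≈ 4765 × 2.299/100 ≈ 110.
Total lost output = 362 + 405 + 91 + 308 + 110 = 1276 billion.

€1,276 billion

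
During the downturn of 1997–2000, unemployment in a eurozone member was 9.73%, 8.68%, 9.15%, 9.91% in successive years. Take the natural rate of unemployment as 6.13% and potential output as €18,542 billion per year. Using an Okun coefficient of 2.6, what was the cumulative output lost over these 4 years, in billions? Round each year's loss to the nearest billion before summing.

€6,243 billion

Year 1997: gap = -2.6 × (9.73 - 6.13) = -9.36%, loss ≈ 18542 × 9.36/100 ≈ 1736.
Year 1998: gap = -2.6 × (8.68 - 6.13) = -6.63%, loss ≈ 18542 × 6.63/100 ≈ 1229.
Year 1999: gap = -2.6 × (9.15 - 6.13) = -7.852%, loss ≈ 18542 × 7.852/100 ≈ 1456.
Year 2000: gap = -2.6 × (9.91 - 6.13) = -9.828%, loss ≈ 18542 × 9.828/100 ≈ 1822.
Total lost output = 1736 + 1229 + 1456 + 1822 = 6243 billion.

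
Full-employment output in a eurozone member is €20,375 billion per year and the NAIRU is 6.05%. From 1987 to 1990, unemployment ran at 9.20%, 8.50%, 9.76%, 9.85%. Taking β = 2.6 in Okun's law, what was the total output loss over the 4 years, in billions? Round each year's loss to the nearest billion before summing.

€6,945 billion

Year 1987: gap = -2.6 × (9.2 - 6.05) = -8.19%, loss ≈ 20375 × 8.19/100 ≈ 1669.
Year 1988: gap = -2.6 × (8.5 - 6.05) = -6.37%, loss ≈ 20375 × 6.37/100 ≈ 1298.
Year 1989: gap = -2.6 × (9.76 - 6.05) = -9.646%, loss ≈ 20375 × 9.646/100 ≈ 1965.
Year 1990: gap = -2.6 × (9.85 - 6.05) = -9.88%, loss ≈ 20375 × 9.88/100 ≈ 2013.
Total lost output = 1669 + 1298 + 1965 + 2013 = 6945 billion.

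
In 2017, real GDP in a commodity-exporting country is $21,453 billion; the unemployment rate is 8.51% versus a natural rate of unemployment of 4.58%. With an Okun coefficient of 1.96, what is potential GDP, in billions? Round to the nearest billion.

$23,243 billion

Unemployment gap = 8.51 - 4.58 = 3.93 points, so output gap = -1.96 × 3.93 = -7.7028%.
Since Y = Y* × (1 + gap/100), Y* = 21453/0.922972 ≈ 23243 billion.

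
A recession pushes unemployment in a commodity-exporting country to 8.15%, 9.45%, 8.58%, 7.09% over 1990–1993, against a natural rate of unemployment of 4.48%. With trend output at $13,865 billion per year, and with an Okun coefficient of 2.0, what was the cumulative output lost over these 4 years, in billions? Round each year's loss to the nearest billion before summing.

Year 1990: gap = -2.0 × (8.15 - 4.48) = -7.34%, loss ≈ 13865 × 7.34/100 ≈ 1018.
Year 1991: gap = -2.0 × (9.45 - 4.48) = -9.94%, loss ≈ 13865 × 9.94/100 ≈ 1378.
Year 1992: gap = -2.0 × (8.58 - 4.48) = -8.2%, loss ≈ 13865 × 8.2/100 ≈ 1137.
Year 1993: gap = -2.0 × (7.09 - 4.48) = -5.22%, loss ≈ 13865 × 5.22/100 ≈ 724.
Total lost output = 1018 + 1378 + 1137 + 724 = 4257 billion.

$4,257 billion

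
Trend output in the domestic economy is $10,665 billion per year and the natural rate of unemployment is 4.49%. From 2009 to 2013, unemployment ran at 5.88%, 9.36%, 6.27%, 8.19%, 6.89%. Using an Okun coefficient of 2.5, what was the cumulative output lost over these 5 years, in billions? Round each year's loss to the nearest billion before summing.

Year 2009: gap = -2.5 × (5.88 - 4.49) = -3.475%, loss ≈ 10665 × 3.475/100 ≈ 371.
Year 2010: gap = -2.5 × (9.36 - 4.49) = -12.175%, loss ≈ 10665 × 12.175/100 ≈ 1298.
Year 2011: gap = -2.5 × (6.27 - 4.49) = -4.45%, loss ≈ 10665 × 4.45/100 ≈ 475.
Year 2012: gap = -2.5 × (8.19 - 4.49) = -9.25%, loss ≈ 10665 × 9.25/100 ≈ 987.
Year 2013: gap = -2.5 × (6.89 - 4.49) = -6%, loss ≈ 10665 × 6/100 ≈ 640.
Total lost output = 371 + 1298 + 475 + 987 + 640 = 3771 billion.

$3,771 billion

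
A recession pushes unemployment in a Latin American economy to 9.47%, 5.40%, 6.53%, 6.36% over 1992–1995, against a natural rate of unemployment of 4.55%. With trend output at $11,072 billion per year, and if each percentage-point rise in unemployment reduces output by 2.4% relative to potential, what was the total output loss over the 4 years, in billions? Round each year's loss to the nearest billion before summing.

$2,540 billion

Year 1992: gap = -2.4 × (9.47 - 4.55) = -11.808%, loss ≈ 11072 × 11.808/100 ≈ 1307.
Year 1993: gap = -2.4 × (5.4 - 4.55) = -2.04%, loss ≈ 11072 × 2.04/100 ≈ 226.
Year 1994: gap = -2.4 × (6.53 - 4.55) = -4.752%, loss ≈ 11072 × 4.752/100 ≈ 526.
Year 1995: gap = -2.4 × (6.36 - 4.55) = -4.344%, loss ≈ 11072 × 4.344/100 ≈ 481.
Total lost output = 1307 + 226 + 526 + 481 = 2540 billion.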